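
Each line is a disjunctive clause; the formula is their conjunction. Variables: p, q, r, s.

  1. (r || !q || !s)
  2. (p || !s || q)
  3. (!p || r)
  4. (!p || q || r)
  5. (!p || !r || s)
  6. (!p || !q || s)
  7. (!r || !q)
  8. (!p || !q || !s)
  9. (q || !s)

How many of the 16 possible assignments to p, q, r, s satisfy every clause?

3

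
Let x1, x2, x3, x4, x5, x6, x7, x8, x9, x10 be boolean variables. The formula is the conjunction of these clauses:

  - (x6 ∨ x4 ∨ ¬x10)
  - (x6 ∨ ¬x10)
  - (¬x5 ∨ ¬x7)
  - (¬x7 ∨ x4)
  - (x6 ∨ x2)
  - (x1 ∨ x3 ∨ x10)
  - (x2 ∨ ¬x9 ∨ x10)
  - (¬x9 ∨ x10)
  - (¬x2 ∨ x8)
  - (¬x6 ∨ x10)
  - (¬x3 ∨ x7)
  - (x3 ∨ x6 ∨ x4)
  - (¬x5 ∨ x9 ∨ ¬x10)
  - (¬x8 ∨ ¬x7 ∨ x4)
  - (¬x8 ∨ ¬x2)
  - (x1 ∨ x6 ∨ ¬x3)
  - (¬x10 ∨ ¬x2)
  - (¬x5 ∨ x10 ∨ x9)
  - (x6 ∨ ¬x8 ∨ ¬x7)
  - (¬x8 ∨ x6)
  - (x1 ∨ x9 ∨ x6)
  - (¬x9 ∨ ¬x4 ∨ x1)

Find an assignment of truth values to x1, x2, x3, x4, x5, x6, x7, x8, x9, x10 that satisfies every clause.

x1=T  x2=F  x3=F  x4=F  x5=F  x6=T  x7=F  x8=F  x9=F  x10=T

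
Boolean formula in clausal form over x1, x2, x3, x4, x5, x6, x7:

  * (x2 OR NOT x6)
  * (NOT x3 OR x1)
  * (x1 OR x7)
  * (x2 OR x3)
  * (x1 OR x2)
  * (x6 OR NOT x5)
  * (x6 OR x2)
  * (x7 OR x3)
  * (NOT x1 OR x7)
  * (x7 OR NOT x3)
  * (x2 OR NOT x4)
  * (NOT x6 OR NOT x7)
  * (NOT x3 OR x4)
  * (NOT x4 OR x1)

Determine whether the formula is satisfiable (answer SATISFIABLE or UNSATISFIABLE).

SATISFIABLE

Pure literal: x2 appears only positively; assign x2 = True.
Pure literal: x5 appears only negated; assign x5 = False.
Set x1 = True and propagate.
  then x7 is forced to True.
  then x6 is forced to False.
Branch on x3: take x3 = False.
x4 is now unconstrained; take x4 = True.
Every clause has at least one true literal under this assignment.
So x1=True  x2=True  x3=False  x4=True  x5=False  x6=False  x7=True is a satisfying assignment.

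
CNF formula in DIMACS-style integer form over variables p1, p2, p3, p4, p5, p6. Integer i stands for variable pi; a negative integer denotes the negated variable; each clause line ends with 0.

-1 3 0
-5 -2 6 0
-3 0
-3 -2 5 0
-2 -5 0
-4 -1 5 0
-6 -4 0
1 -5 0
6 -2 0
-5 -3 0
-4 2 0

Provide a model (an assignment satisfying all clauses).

The clause (~p3) is unit: p3 must be False.
Unit propagation: (~p1) forces p1 = False.
The clause (~p5) is unit: p5 must be False.
p4 occurs only negated in the remaining clauses — set p4 = False.
Branch on p2: take p2 = True.
  then p6 is forced to True.

p1=F, p2=T, p3=F, p4=F, p5=F, p6=T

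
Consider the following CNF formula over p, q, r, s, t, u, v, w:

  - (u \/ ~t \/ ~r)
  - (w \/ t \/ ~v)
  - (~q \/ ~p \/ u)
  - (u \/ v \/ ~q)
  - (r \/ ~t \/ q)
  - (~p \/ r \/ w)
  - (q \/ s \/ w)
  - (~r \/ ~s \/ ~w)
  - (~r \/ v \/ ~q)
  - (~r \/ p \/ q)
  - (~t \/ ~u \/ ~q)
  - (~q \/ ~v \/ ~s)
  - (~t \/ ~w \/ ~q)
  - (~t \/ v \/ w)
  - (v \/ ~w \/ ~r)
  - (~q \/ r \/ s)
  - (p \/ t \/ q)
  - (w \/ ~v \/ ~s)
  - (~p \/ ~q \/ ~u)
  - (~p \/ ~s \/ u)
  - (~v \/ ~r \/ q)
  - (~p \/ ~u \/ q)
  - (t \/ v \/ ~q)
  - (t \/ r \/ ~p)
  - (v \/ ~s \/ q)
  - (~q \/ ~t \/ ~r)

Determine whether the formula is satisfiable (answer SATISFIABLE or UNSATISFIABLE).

Try p = False.
For the remaining variables, q = True, r = True, s = False, t = False, u = False, v = True, w = True works.
Every clause has at least one true literal under this assignment.
So p = False  q = True  r = True  s = False  t = False  u = False  v = True  w = True is a satisfying assignment.

SATISFIABLE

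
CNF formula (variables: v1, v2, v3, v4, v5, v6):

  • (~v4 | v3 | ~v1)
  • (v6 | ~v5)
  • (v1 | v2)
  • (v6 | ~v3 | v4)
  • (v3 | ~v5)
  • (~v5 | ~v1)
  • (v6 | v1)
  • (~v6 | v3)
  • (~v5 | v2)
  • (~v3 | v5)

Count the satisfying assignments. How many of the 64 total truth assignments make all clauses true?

4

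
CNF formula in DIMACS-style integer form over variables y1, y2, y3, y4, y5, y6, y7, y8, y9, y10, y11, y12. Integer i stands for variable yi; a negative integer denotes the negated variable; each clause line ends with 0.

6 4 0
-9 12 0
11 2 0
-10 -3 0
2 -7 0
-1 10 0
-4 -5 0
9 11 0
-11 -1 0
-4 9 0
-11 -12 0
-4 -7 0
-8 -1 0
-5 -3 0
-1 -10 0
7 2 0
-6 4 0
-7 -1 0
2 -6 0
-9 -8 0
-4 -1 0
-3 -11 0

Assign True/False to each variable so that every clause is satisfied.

Pure literal: y1 appears only negated; assign y1 = False.
Pure literal: y2 appears only positively; assign y2 = True.
Branch on y3: take y3 = True.
  then y10 is forced to False.
  then y5 is forced to False.
  then y11 is forced to False.
  then y9 is forced to True.
  then y12 is forced to True.
  then y8 is forced to False.
Branch on y4: take y4 = True.
  then y7 is forced to False.
y6 is now unconstrained; take y6 = True.
Every clause has at least one true literal under this assignment.

y1=F  y2=T  y3=T  y4=T  y5=F  y6=T  y7=F  y8=F  y9=T  y10=F  y11=F  y12=T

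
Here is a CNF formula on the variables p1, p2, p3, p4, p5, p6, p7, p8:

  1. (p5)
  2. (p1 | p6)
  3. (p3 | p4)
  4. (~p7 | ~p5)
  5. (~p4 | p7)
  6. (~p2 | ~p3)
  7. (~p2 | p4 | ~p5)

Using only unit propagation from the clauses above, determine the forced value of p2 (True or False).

False

(p5) stands alone — p5 = True.
In (~p5 | ~p7), ~p5 is now false; ~p7 must hold, so p7 = False.
In (~p4 | p7), p7 is now false; ~p4 must hold, so p4 = False.
(p3 | p4): since p4 = False, the clause reduces to (p3). p3 = True.
(~p2 | ~p3) with p3 = True leaves only ~p2, so p2 = False.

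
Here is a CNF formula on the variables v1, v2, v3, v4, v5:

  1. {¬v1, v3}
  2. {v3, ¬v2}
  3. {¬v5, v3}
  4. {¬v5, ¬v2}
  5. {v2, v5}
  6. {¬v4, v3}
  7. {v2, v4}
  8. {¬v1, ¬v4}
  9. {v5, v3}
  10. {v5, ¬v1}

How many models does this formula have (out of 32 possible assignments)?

3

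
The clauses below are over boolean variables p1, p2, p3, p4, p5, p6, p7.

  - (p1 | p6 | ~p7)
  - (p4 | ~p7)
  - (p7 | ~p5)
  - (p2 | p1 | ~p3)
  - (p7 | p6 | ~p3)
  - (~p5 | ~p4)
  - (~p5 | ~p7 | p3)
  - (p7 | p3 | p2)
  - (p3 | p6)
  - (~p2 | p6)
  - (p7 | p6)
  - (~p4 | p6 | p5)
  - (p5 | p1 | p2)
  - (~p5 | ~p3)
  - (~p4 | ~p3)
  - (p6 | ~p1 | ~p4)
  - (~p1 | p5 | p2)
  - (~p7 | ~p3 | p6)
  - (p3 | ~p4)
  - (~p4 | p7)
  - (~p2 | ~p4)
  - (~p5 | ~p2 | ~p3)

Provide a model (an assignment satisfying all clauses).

p1=True, p2=True, p3=True, p4=False, p5=False, p6=True, p7=False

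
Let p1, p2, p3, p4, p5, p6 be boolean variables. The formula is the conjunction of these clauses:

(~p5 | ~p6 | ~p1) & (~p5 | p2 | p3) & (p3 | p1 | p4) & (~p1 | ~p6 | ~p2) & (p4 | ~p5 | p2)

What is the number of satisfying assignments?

37

Split on p1, then p2.
  p1=1, p2=1: forces p6=0; p3, p4, p5 free → 2^3 = 8.
  p1=1, p2=0: 9 of the 16 assignments to (p3,p4,p5,p6) work.
  p1=0, p2=1: p5, p6 free; 3 ways for (p3,p4) × 2^2 = 12.
  p1=0, p2=0: p6 free; 4 ways for (p3,p4,p5) × 2^1 = 8.
Total: 8 + 9 + 12 + 8 = 37.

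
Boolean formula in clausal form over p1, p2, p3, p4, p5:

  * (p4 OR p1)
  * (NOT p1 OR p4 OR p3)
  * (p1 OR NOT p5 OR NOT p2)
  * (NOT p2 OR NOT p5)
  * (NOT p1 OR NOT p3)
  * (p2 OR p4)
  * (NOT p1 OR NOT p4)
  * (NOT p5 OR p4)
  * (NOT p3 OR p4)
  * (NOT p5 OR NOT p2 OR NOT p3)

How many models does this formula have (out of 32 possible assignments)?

The models are:
  p1=F p2=F p3=F p4=T p5=F
  p1=F p2=F p3=F p4=T p5=T
  p1=F p2=F p3=T p4=T p5=F
  p1=F p2=F p3=T p4=T p5=T
  p1=F p2=T p3=F p4=T p5=F
  p1=F p2=T p3=T p4=T p5=F
That's 6 in total.

6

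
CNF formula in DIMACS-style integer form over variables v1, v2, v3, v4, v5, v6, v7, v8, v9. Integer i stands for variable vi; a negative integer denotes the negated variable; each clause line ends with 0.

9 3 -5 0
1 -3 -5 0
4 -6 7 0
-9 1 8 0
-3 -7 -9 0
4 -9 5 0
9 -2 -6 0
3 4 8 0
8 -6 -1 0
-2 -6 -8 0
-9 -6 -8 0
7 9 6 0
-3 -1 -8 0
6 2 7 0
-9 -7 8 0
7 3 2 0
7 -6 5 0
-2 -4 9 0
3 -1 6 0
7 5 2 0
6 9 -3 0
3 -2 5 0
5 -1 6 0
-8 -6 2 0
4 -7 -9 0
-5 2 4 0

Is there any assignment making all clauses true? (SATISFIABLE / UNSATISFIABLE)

SATISFIABLE

Try v1 = True.
Set v2 = True and propagate.
The remaining clauses are satisfied by v3 = True, v4 = True, v5 = True, v6 = False, v7 = False, v8 = False, v9 = True.
Every clause has at least one true literal under this assignment.
So v1=True, v2=True, v3=True, v4=True, v5=True, v6=False, v7=False, v8=False, v9=True is a satisfying assignment.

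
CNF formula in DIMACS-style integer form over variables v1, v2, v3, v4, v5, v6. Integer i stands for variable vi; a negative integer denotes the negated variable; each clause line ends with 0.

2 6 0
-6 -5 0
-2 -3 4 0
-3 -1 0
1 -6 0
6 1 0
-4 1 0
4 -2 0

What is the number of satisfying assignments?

5

The models are:
  v1=1 v2=0 v3=0 v4=0 v5=0 v6=1
  v1=1 v2=0 v3=0 v4=1 v5=0 v6=1
  v1=1 v2=1 v3=0 v4=1 v5=0 v6=0
  v1=1 v2=1 v3=0 v4=1 v5=0 v6=1
  v1=1 v2=1 v3=0 v4=1 v5=1 v6=0
That's 5 in total.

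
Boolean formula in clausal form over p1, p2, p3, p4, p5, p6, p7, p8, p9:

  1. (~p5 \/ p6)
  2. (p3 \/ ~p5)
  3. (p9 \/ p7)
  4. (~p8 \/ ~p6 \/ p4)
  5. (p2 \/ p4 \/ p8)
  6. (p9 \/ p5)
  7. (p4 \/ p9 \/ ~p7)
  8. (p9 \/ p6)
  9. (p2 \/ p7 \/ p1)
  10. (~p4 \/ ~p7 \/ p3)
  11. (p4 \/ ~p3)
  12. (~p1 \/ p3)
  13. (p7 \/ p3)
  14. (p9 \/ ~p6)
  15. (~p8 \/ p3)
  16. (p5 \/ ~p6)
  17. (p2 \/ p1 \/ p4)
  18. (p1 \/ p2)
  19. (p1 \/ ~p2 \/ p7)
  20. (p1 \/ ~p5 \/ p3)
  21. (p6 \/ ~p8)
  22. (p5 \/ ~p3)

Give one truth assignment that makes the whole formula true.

Pure literal: p9 appears only positively; assign p9 = True.
Branch on p1: take p1 = False.
  then p2 is forced to True.
  then p7 is forced to True.
For the remaining variables, p3 = True, p4 = True, p5 = True, p6 = True, p8 = True works.
Every clause has at least one true literal under this assignment.
Check each clause:
  1. (p6 \/ ~p5) — p6 is true.
  2. (p3 \/ ~p5) — p3 is true.
  3. (p7 \/ p9) — p9 is true.
  4. (~p6 \/ ~p8 \/ p4) — p4 is true.
  5. (p4 \/ p2 \/ p8) — p8 is true.
  6. (p9 \/ p5) — p9 is true.
  7. (p9 \/ ~p7 \/ p4) — p9 is true.
  8. (p9 \/ p6) — p9 is true.
  9. (p1 \/ p2 \/ p7) — p2 is true.
  10. (~p4 \/ p3 \/ ~p7) — p3 is true.
  11. (p4 \/ ~p3) — p4 is true.
  12. (p3 \/ ~p1) — p3 is true.
  13. (p7 \/ p3) — p3 is true.
  14. (~p6 \/ p9) — p9 is true.
  15. (p3 \/ ~p8) — p3 is true.
  16. (p5 \/ ~p6) — p5 is true.
  17. (p1 \/ p4 \/ p2) — p2 is true.
  18. (p2 \/ p1) — p2 is true.
  19. (~p2 \/ p1 \/ p7) — p7 is true.
  20. (~p5 \/ p3 \/ p1) — p3 is true.
  21. (p6 \/ ~p8) — p6 is true.
  22. (p5 \/ ~p3) — p5 is true.

p1 = 0, p2 = 1, p3 = 1, p4 = 1, p5 = 1, p6 = 1, p7 = 1, p8 = 1, p9 = 1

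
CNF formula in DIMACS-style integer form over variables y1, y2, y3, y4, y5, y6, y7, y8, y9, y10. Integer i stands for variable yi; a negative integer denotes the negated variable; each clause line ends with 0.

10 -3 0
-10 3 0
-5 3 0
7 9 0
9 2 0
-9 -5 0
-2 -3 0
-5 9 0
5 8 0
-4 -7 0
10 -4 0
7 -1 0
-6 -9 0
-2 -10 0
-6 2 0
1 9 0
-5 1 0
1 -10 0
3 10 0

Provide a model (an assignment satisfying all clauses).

y1=T, y2=F, y3=T, y4=F, y5=F, y6=F, y7=T, y8=T, y9=T, y10=T

Pure literal: y4 appears only negated; assign y4 = False.
Pure literal: y6 appears only negated; assign y6 = False.
Try y1 = True.
  then y7 is forced to True.
Try y2 = False.
  then y9 is forced to True.
  then y5 is forced to False.
  then y8 is forced to True.
The remaining clauses are satisfied by y3 = True, y10 = True.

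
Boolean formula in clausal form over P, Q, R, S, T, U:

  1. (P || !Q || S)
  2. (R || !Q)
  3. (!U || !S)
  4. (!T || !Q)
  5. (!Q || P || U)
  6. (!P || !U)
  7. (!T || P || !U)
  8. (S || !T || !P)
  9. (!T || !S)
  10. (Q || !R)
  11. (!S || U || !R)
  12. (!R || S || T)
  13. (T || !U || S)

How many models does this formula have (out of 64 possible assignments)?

5

Satisfying assignments:
  P=F Q=F R=F S=F T=F U=F
  P=F Q=F R=F S=F T=T U=F
  P=F Q=F R=F S=T T=F U=F
  P=T Q=F R=F S=F T=F U=F
  P=T Q=F R=F S=T T=F U=F
Count: 5.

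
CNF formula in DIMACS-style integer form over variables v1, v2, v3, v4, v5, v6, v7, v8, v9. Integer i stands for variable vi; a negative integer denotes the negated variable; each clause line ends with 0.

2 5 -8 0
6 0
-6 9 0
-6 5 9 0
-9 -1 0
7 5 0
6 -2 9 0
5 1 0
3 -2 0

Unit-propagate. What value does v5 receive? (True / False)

(v6) is a unit clause: v6 = True.
From (v9 | ~v6) and v6 = True: v9 = True.
In (~v9 | ~v1), ~v9 is now false; ~v1 must hold, so v1 = False.
(v1 | v5) with v1 = False leaves only v5, so v5 = True.

True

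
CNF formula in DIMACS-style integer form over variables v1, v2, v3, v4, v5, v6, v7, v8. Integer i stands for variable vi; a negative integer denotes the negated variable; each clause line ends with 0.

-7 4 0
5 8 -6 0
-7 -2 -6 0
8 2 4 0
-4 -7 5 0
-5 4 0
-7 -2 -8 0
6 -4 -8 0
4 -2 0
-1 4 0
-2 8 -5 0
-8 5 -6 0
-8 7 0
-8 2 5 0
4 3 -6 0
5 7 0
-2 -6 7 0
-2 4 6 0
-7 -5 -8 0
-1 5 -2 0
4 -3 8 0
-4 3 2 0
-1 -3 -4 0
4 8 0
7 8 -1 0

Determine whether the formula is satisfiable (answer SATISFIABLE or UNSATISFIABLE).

SATISFIABLE

v1 occurs only negated in the remaining clauses — set v1 = False.
Branch on v2: take v2 = False.
Set v3 = True and propagate.
The remaining clauses are satisfied by v4 = True, v5 = True, v6 = False, v7 = True, v8 = False.
So v1=0, v2=0, v3=1, v4=1, v5=1, v6=0, v7=1, v8=0 is a satisfying assignment.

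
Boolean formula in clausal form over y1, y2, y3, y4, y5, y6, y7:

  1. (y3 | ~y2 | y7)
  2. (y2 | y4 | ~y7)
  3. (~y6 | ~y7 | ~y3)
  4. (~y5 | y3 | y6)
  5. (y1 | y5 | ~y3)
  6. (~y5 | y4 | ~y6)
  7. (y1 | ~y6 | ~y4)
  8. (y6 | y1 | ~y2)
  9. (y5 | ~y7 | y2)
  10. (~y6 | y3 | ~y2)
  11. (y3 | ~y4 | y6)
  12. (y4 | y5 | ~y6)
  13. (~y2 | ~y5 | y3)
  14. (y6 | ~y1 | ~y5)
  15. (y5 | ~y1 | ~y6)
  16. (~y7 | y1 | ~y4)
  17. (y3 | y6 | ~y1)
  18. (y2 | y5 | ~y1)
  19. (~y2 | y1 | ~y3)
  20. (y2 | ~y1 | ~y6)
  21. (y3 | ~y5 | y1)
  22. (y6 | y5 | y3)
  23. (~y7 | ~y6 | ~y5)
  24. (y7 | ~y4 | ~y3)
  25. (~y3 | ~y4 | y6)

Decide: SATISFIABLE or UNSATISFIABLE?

Try y1 = True.
For the remaining variables, y2 = True, y3 = True, y4 = False, y5 = False, y6 = False, y7 = True works.
So y1=T, y2=T, y3=T, y4=F, y5=F, y6=F, y7=T is a satisfying assignment.

SATISFIABLE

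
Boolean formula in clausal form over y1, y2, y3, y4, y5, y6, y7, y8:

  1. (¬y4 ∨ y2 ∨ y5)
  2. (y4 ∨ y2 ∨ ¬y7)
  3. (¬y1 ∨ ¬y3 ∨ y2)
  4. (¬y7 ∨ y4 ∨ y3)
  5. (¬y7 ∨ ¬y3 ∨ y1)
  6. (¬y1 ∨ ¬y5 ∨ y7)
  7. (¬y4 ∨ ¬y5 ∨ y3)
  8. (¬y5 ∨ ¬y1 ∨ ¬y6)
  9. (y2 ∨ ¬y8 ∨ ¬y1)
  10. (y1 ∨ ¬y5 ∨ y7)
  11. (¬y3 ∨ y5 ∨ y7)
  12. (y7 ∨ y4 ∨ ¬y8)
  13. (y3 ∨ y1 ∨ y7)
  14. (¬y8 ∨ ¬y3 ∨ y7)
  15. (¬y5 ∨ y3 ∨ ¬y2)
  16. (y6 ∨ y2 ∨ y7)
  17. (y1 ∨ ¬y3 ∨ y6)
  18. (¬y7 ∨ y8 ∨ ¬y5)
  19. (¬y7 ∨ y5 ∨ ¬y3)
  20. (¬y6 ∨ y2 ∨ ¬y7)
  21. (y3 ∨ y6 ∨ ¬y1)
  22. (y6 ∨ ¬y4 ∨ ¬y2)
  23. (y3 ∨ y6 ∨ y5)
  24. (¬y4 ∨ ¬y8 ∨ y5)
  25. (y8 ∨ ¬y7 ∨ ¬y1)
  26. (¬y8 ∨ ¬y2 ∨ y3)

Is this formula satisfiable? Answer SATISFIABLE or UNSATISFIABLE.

Try y1 = True.
Set y2 = True and propagate.
For the remaining variables, y3 = True, y4 = False, y5 = True, y6 = False, y7 = True, y8 = True works.
So y1=True, y2=True, y3=True, y4=False, y5=True, y6=False, y7=True, y8=True is a satisfying assignment.

SATISFIABLE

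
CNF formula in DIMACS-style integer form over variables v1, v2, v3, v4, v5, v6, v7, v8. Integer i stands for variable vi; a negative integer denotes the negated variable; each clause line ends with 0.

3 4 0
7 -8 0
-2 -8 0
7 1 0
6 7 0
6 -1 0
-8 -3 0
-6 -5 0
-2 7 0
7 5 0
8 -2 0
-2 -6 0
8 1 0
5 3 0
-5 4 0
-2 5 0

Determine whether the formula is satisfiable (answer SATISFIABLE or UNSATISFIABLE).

SATISFIABLE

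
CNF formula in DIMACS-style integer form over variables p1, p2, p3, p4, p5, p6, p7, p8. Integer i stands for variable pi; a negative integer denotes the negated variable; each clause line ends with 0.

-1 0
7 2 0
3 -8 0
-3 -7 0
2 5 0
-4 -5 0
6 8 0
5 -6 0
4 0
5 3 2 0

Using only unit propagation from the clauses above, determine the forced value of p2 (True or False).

True

Unit clause (NOT p1) sets p1 = False.
(p4) is a unit clause: p4 = True.
From (NOT p4 OR NOT p5) and p4 = True: p5 = False.
(p5 OR p2): since p5 = False, the clause reduces to (p2). p2 = True.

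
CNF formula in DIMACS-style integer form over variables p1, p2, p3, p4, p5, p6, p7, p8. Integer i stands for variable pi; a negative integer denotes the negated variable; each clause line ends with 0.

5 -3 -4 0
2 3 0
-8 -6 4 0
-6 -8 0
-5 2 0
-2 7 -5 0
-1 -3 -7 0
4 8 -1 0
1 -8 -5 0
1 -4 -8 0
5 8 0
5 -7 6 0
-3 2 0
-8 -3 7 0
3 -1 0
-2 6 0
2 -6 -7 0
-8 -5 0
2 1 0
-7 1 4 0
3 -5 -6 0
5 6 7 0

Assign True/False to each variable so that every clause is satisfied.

Branch on p1: take p1 = False.
  then p2 is forced to True.
  then p6 is forced to True.
  then p8 is forced to False.
  then p5 is forced to True.
  then p7 is forced to True.
  then p4 is forced to True.
  then p3 is forced to True.

p1 = F, p2 = T, p3 = T, p4 = T, p5 = T, p6 = T, p7 = T, p8 = F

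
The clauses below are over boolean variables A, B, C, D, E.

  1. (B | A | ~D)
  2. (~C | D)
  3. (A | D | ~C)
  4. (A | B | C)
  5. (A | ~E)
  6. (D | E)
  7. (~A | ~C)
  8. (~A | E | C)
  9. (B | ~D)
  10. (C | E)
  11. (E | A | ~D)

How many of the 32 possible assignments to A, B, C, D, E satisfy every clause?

3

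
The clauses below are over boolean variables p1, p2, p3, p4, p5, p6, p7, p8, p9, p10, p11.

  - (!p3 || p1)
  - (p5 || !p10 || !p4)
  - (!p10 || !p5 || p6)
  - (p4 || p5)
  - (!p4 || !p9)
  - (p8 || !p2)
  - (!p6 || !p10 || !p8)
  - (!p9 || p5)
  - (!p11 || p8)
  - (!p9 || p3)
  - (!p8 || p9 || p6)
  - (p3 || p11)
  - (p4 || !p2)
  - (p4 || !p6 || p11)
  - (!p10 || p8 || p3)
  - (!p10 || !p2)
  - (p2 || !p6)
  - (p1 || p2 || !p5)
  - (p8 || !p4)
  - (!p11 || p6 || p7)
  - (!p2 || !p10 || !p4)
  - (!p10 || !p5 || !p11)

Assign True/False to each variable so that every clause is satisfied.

p1=True, p2=True, p3=True, p4=True, p5=False, p6=True, p7=False, p8=True, p9=False, p10=False, p11=True

Pure literal: p1 appears only positively; assign p1 = True.
p10 occurs only negated in the remaining clauses — set p10 = False.
Set p2 = True and propagate.
  then p8 is forced to True.
  then p4 is forced to True.
  then p9 is forced to False.
  then p6 is forced to True.
Branch on p3: take p3 = True.
p5, p7, p11 are now unconstrained; take p5 = False, p7 = False, p11 = True.
Check each clause:
  1. (!p3 || p1) — p1 is true.
  2. (!p4 || p5 || !p10) — !p10 is true.
  3. (!p10 || p6 || !p5) — !p5 is true.
  4. (p5 || p4) — p4 is true.
  5. (!p4 || !p9) — !p9 is true.
  6. (p8 || !p2) — p8 is true.
  7. (!p8 || !p6 || !p10) — !p10 is true.
  8. (!p9 || p5) — !p9 is true.
  9. (!p11 || p8) — p8 is true.
  10. (!p9 || p3) — p3 is true.
  11. (p9 || !p8 || p6) — p6 is true.
  12. (p11 || p3) — p11 is true.
  13. (p4 || !p2) — p4 is true.
  14. (p11 || p4 || !p6) — p11 is true.
  15. (p3 || p8 || !p10) — p8 is true.
  16. (!p10 || !p2) — !p10 is true.
  17. (!p6 || p2) — p2 is true.
  18. (p2 || p1 || !p5) — p1 is true.
  19. (!p4 || p8) — p8 is true.
  20. (p7 || p6 || !p11) — p6 is true.
  21. (!p2 || !p4 || !p10) — !p10 is true.
  22. (!p10 || !p11 || !p5) — !p5 is true.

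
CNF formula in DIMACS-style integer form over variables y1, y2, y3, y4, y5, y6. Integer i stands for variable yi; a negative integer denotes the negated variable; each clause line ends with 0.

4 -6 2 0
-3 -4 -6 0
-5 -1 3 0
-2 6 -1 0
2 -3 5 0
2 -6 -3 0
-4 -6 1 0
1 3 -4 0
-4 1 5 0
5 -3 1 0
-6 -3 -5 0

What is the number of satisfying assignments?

18

Split on y3, then y1.
  y3=1, y1=1: remaining (y2,y4,y5,y6) ∈ {(0,0,1,0); (0,1,1,0); (1,0,0,1)} — 3.
  y3=1, y1=0: remaining (y2,y4,y5,y6) ∈ {(0,0,1,0); (0,1,1,0); (1,0,1,0); (1,1,1,0)} — 4.
  y3=0, y1=1: 5 of the 16 assignments to (y2,y4,y5,y6) work.
  y3=0, y1=0: y5 free; 3 ways for (y2,y4,y6) × 2^1 = 6.
Total: 3 + 4 + 5 + 6 = 18.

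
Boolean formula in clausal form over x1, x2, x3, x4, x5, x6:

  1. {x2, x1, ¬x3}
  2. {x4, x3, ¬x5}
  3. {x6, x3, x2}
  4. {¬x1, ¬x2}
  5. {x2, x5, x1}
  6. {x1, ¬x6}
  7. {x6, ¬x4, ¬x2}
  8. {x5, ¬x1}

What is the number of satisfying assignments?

8

Satisfying assignments:
  x1=F x2=T x3=F x4=F x5=F x6=F
  x1=F x2=T x3=T x4=F x5=F x6=F
  x1=F x2=T x3=T x4=F x5=T x6=F
  x1=T x2=F x3=F x4=T x5=T x6=T
  x1=T x2=F x3=T x4=F x5=T x6=F
  x1=T x2=F x3=T x4=F x5=T x6=T
  x1=T x2=F x3=T x4=T x5=T x6=F
  x1=T x2=F x3=T x4=T x5=T x6=T
That's 8 in total.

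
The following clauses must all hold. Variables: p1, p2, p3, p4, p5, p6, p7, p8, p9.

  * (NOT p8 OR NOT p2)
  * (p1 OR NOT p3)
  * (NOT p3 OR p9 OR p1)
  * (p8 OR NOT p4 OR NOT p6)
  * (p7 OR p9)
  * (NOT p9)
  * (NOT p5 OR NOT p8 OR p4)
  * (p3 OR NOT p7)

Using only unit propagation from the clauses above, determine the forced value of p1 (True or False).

True

(NOT p9) is a unit clause: p9 = False.
(p7 OR p9) with p9 = False leaves only p7, so p7 = True.
(p3 OR NOT p7): since p7 = True, the clause reduces to (p3). p3 = True.
From (NOT p3 OR p1) and p3 = True: p1 = True.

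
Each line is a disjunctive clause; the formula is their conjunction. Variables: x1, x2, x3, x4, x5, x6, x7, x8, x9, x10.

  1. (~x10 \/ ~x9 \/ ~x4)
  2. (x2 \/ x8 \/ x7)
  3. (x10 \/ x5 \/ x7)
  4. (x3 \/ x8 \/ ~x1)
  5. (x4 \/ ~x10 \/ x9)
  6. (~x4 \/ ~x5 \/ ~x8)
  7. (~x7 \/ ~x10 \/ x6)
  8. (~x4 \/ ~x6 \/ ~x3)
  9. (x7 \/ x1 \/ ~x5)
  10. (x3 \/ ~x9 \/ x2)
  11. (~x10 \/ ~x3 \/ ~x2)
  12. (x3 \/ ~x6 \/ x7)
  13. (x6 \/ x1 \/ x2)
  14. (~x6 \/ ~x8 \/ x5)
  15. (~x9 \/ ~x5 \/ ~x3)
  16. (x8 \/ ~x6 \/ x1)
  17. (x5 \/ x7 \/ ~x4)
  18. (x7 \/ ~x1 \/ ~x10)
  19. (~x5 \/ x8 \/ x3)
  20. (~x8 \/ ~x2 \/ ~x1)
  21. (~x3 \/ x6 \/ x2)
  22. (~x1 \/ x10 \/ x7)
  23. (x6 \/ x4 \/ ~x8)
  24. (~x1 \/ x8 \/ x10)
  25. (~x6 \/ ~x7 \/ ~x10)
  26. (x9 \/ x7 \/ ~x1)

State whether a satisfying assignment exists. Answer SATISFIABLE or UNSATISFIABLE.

SATISFIABLE

Set x1 = True and propagate.
Branch on x2: take x2 = False.
Set x3 = False and propagate.
  then x8 is forced to True.
  then x9 is forced to False.
  then x7 is forced to True.
The remaining clauses are satisfied by x4 = False, x5 = True, x6 = True, x10 = False.
Every clause has at least one true literal under this assignment.
So x1 = True, x2 = False, x3 = False, x4 = False, x5 = True, x6 = True, x7 = True, x8 = True, x9 = False, x10 = False is a satisfying assignment.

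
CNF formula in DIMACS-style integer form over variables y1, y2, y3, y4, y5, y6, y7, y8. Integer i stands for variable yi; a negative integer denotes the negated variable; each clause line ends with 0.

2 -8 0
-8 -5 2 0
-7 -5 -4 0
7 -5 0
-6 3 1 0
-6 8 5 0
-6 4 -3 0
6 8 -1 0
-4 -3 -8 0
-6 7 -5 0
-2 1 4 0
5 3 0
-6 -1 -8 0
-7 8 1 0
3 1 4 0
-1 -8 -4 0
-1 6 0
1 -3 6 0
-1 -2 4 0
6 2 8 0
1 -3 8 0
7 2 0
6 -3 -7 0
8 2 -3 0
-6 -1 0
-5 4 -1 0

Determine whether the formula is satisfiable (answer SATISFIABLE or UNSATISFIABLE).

UNSATISFIABLE

y1 = True:
  propagation gives y6=True; an empty clause results — contradiction.
y1 = False:
  y3 = True:
    propagation gives y6=True, y4=True, y8=False; an empty clause results — contradiction.
  y3 = False:
    propagation gives y6=False, y5=True, y7=True, y4=False; an empty clause results — contradiction.
Every branch closes, so no satisfying assignment exists.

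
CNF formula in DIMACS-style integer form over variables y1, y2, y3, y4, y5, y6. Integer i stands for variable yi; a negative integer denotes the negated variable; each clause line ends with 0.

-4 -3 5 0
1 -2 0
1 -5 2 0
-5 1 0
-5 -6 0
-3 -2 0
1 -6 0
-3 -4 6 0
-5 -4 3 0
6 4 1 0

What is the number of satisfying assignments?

14

Split on y1, then y5.
  y1=1, y5=1: remaining (y2,y3,y4,y6) ∈ {(0,0,0,0); (0,1,0,0); (1,0,0,0)} — 3.
  y1=1, y5=0: y6 free; 5 ways for (y2,y3,y4) × 2^1 = 10.
  y1=0, y5=1: a clause becomes empty — 0.
  y1=0, y5=0: remaining (y2,y3,y4,y6) ∈ {(0,0,1,0)} — 1.
Total: 3 + 10 + 0 + 1 = 14.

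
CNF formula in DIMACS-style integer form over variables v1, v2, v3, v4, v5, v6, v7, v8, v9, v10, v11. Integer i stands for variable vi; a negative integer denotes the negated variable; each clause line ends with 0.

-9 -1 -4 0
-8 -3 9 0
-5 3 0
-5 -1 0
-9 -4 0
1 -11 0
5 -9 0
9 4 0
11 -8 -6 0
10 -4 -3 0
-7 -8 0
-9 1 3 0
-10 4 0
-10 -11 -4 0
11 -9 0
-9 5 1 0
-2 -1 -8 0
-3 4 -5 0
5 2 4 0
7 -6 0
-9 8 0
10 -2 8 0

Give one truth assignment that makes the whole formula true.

v1 = 1  v2 = 0  v3 = 0  v4 = 1  v5 = 0  v6 = 1  v7 = 1  v8 = 0  v9 = 0  v10 = 1  v11 = 0

Check each clause:
  1. (~v4 \/ ~v1 \/ ~v9) — ~v9 is true.
  2. (v9 \/ ~v8 \/ ~v3) — ~v8 is true.
  3. (~v5 \/ v3) — ~v5 is true.
  4. (~v1 \/ ~v5) — ~v5 is true.
  5. (~v4 \/ ~v9) — ~v9 is true.
  6. (v1 \/ ~v11) — v1 is true.
  7. (v5 \/ ~v9) — ~v9 is true.
  8. (v9 \/ v4) — v4 is true.
  9. (~v8 \/ v11 \/ ~v6) — ~v8 is true.
  10. (~v3 \/ v10 \/ ~v4) — v10 is true.
  11. (~v8 \/ ~v7) — ~v8 is true.
  12. (v1 \/ v3 \/ ~v9) — v1 is true.
  13. (v4 \/ ~v10) — v4 is true.
  14. (~v4 \/ ~v11 \/ ~v10) — ~v11 is true.
  15. (v11 \/ ~v9) — ~v9 is true.
  16. (v1 \/ v5 \/ ~v9) — v1 is true.
  17. (~v1 \/ ~v2 \/ ~v8) — ~v8 is true.
  18. (~v5 \/ v4 \/ ~v3) — ~v5 is true.
  19. (v2 \/ v4 \/ v5) — v4 is true.
  20. (~v6 \/ v7) — v7 is true.
  21. (~v9 \/ v8) — ~v9 is true.
  22. (~v2 \/ v10 \/ v8) — v10 is true.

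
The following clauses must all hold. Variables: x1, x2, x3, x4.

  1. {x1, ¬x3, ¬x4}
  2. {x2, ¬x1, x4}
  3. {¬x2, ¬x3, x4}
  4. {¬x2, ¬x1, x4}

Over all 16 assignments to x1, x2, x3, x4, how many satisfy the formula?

Split on x4, then x1.
  x4=T, x1=T: remaining (x2,x3) ∈ {(F,F); (F,T); (T,F); (T,T)} — 4.
  x4=T, x1=F: remaining (x2,x3) ∈ {(F,F); (T,F)} — 2.
  x4=F, x1=T: a clause becomes empty — 0.
  x4=F, x1=F: remaining (x2,x3) ∈ {(F,F); (F,T); (T,F)} — 3.
Total: 4 + 2 + 0 + 3 = 9.

9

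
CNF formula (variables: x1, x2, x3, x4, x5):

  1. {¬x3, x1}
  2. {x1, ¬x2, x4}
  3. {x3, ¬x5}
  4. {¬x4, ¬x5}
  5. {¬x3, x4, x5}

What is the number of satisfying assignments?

Split on x3, then x4.
  x3=1, x4=1: remaining (x1,x2,x5) ∈ {(1,0,0); (1,1,0)} — 2.
  x3=1, x4=0: remaining (x1,x2,x5) ∈ {(1,0,1); (1,1,1)} — 2.
  x3=0, x4=1: remaining (x1,x2,x5) ∈ {(0,0,0); (0,1,0); (1,0,0); (1,1,0)} — 4.
  x3=0, x4=0: remaining (x1,x2,x5) ∈ {(0,0,0); (1,0,0); (1,1,0)} — 3.
Total: 2 + 2 + 4 + 3 = 11.

11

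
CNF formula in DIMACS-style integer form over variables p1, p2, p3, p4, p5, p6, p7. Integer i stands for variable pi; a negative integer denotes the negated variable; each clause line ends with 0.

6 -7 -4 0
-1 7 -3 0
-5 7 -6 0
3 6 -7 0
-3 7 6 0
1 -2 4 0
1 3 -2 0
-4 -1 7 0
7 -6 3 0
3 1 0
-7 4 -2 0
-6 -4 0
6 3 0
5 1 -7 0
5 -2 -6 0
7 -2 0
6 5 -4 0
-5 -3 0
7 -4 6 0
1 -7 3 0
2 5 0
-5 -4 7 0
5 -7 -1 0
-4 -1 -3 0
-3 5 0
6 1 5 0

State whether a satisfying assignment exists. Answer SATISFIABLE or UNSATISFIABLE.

Set p1 = True and propagate.
Branch on p2: take p2 = False.
  then p5 is forced to True.
  then p3 is forced to False.
  then p6 is forced to True.
  then p7 is forced to True.
  then p4 is forced to False.
Every clause has at least one true literal under this assignment.
So p1=True, p2=False, p3=False, p4=False, p5=True, p6=True, p7=True is a satisfying assignment.

SATISFIABLE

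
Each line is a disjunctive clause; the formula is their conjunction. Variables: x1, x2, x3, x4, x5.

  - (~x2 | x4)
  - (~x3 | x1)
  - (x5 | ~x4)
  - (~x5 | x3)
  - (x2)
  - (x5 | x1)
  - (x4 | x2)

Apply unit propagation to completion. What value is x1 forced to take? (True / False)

True

(x2) is a unit clause: x2 = True.
(~x2 | x4): since x2 = True, the clause reduces to (x4). x4 = True.
In (~x4 | x5), ~x4 is now false; x5 must hold, so x5 = True.
(x3 | ~x5): since x5 = True, the clause reduces to (x3). x3 = True.
In (x1 | ~x3), ~x3 is now false; x1 must hold, so x1 = True.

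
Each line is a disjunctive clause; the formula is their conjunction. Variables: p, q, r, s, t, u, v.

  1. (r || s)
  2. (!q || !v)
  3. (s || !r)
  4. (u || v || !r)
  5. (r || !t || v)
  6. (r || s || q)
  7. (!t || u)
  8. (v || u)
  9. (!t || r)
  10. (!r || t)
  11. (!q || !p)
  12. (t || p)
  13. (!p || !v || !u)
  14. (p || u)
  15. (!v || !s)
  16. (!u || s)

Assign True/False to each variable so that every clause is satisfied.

Branch on p: take p = False.
  then t is forced to True.
  then u is forced to True.
  then r is forced to True.
  then s is forced to True.
  then v is forced to False.
q is now unconstrained; take q = False.
Every clause has at least one true literal under this assignment.

p=F, q=F, r=T, s=T, t=T, u=T, v=F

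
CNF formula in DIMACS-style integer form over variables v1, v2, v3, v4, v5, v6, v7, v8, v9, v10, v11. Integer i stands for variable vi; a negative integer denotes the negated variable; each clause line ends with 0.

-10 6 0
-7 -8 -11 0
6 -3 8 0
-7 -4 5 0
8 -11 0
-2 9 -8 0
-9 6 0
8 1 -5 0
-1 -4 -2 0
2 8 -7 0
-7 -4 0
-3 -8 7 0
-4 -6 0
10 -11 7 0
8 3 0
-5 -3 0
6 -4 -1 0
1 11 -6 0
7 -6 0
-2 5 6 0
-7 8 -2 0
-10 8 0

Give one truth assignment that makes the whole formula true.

v1 = T  v2 = F  v3 = F  v4 = F  v5 = T  v6 = T  v7 = T  v8 = T  v9 = T  v10 = T  v11 = F

Pure literal: v4 appears only negated; assign v4 = False.
Try v1 = True.
The remaining clauses are satisfied by v2 = False, v3 = False, v5 = True, v6 = True, v7 = True, v8 = True, v9 = True, v10 = True, v11 = False.
Every clause has at least one true literal under this assignment.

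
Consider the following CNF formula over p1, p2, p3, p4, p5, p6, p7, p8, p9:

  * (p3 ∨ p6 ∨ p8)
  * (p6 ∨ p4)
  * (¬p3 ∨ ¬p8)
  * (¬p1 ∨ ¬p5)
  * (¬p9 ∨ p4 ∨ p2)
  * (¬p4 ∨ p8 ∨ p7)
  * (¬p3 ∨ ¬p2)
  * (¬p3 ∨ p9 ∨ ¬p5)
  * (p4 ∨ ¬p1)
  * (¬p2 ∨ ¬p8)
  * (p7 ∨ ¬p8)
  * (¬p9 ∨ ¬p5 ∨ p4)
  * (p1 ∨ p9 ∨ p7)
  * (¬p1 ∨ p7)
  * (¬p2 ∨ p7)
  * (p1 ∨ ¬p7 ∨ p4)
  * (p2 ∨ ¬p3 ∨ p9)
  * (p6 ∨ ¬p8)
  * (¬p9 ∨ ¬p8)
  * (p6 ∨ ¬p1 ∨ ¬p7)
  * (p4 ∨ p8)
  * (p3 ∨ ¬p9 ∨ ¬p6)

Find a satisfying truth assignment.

p1=False, p2=False, p3=True, p4=True, p5=False, p6=False, p7=True, p8=False, p9=True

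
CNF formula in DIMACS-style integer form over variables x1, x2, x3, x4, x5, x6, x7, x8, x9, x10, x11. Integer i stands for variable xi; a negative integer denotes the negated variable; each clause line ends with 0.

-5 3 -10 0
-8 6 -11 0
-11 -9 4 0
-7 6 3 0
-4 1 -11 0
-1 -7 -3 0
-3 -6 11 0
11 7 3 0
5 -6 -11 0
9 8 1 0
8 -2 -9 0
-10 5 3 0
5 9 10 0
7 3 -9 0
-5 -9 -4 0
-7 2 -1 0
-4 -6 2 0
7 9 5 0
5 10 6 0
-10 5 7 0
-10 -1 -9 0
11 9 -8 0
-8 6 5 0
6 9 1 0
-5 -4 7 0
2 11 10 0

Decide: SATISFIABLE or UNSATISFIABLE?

SATISFIABLE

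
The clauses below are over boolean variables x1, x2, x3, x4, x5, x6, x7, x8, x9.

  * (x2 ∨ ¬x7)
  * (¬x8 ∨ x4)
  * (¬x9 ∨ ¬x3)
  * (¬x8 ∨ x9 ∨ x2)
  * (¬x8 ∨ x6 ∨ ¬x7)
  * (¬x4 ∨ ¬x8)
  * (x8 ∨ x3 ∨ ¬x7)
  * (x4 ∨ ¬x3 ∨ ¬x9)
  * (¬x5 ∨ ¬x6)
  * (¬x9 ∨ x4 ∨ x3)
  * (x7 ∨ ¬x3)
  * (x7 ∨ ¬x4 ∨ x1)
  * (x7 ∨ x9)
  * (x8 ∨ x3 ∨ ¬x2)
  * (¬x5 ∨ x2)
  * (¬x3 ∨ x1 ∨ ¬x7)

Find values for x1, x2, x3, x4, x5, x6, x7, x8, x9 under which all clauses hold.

x1 = 1, x2 = 1, x3 = 1, x4 = 1, x5 = 0, x6 = 0, x7 = 1, x8 = 0, x9 = 0

Check each clause:
  1. (¬x7 ∨ x2) — x2 is true.
  2. (¬x8 ∨ x4) — ¬x8 is true.
  3. (¬x9 ∨ ¬x3) — ¬x9 is true.
  4. (x2 ∨ x9 ∨ ¬x8) — ¬x8 is true.
  5. (x6 ∨ ¬x7 ∨ ¬x8) — ¬x8 is true.
  6. (¬x8 ∨ ¬x4) — ¬x8 is true.
  7. (x8 ∨ ¬x7 ∨ x3) — x3 is true.
  8. (¬x9 ∨ ¬x3 ∨ x4) — x4 is true.
  9. (¬x5 ∨ ¬x6) — ¬x6 is true.
  10. (x4 ∨ ¬x9 ∨ x3) — x3 is true.
  11. (¬x3 ∨ x7) — x7 is true.
  12. (x7 ∨ ¬x4 ∨ x1) — x1 is true.
  13. (x9 ∨ x7) — x7 is true.
  14. (x3 ∨ x8 ∨ ¬x2) — x3 is true.
  15. (x2 ∨ ¬x5) — x2 is true.
  16. (¬x7 ∨ ¬x3 ∨ x1) — x1 is true.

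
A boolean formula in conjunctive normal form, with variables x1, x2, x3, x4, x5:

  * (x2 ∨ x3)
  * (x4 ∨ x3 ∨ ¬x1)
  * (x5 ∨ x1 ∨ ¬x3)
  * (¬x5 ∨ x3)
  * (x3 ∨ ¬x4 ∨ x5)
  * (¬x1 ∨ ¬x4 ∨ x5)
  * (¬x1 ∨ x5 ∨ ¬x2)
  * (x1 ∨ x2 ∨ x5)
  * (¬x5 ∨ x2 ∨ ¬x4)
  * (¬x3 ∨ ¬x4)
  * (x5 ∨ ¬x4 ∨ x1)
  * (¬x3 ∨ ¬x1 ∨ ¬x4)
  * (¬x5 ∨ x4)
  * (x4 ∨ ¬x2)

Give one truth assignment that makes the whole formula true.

x1 = True, x2 = False, x3 = True, x4 = False, x5 = False

Check each clause:
  1. (x3 ∨ x2) — x3 is true.
  2. (x4 ∨ x3 ∨ ¬x1) — x3 is true.
  3. (x1 ∨ ¬x3 ∨ x5) — x1 is true.
  4. (x3 ∨ ¬x5) — x3 is true.
  5. (¬x4 ∨ x5 ∨ x3) — x3 is true.
  6. (x5 ∨ ¬x1 ∨ ¬x4) — ¬x4 is true.
  7. (¬x2 ∨ ¬x1 ∨ x5) — ¬x2 is true.
  8. (x1 ∨ x5 ∨ x2) — x1 is true.
  9. (¬x4 ∨ x2 ∨ ¬x5) — ¬x5 is true.
  10. (¬x4 ∨ ¬x3) — ¬x4 is true.
  11. (x1 ∨ x5 ∨ ¬x4) — x1 is true.
  12. (¬x1 ∨ ¬x3 ∨ ¬x4) — ¬x4 is true.
  13. (¬x5 ∨ x4) — ¬x5 is true.
  14. (x4 ∨ ¬x2) — ¬x2 is true.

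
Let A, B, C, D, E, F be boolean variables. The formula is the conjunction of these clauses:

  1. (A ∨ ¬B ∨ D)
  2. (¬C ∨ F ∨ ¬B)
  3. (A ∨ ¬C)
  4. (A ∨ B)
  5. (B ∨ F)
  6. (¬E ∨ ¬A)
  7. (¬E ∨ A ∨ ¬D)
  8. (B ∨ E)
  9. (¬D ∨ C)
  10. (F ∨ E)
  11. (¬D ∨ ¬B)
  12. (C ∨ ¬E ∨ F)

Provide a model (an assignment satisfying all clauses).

Pure literal: F appears only positively; assign F = True.
Branch on A: take A = True.
  then E is forced to False.
  then B is forced to True.
  then D is forced to False.
C is now unconstrained; take C = True.
Check each clause:
  1. (¬B ∨ D ∨ A) — A is true.
  2. (F ∨ ¬B ∨ ¬C) — F is true.
  3. (A ∨ ¬C) — A is true.
  4. (B ∨ A) — A is true.
  5. (F ∨ B) — B is true.
  6. (¬E ∨ ¬A) — ¬E is true.
  7. (¬D ∨ A ∨ ¬E) — A is true.
  8. (E ∨ B) — B is true.
  9. (C ∨ ¬D) — C is true.
  10. (E ∨ F) — F is true.
  11. (¬B ∨ ¬D) — ¬D is true.
  12. (F ∨ C ∨ ¬E) — C is true.

A = 1  B = 1  C = 1  D = 0  E = 0  F = 1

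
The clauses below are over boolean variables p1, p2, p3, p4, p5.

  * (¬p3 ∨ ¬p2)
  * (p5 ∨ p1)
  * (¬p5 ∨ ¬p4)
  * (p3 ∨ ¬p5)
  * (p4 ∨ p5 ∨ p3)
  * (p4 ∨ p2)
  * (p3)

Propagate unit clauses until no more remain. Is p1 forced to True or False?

(p3) stands alone — p3 = True.
From (¬p2 ∨ ¬p3) and p3 = True: p2 = False.
In (p2 ∨ p4), p2 is now false; p4 must hold, so p4 = True.
(¬p5 ∨ ¬p4) with p4 = True leaves only ¬p5, so p5 = False.
(p1 ∨ p5): since p5 = False, the clause reduces to (p1). p1 = True.

True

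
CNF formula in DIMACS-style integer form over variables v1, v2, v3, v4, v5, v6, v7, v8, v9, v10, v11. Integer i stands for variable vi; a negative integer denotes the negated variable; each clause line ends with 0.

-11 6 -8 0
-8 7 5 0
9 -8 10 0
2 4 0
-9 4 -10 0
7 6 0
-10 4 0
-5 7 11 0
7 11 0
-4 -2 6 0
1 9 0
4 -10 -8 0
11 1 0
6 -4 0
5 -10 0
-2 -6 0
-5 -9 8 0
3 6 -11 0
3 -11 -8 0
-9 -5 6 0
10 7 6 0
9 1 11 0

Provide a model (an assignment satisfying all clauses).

v1=True  v2=True  v3=False  v4=False  v5=False  v6=False  v7=True  v8=False  v9=True  v10=False  v11=False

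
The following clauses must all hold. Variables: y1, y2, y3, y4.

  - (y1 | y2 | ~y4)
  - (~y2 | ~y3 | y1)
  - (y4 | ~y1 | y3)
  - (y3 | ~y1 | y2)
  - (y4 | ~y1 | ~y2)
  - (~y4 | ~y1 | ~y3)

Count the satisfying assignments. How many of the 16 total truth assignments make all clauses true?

Satisfying assignments:
  y1=F y2=F y3=F y4=F
  y1=F y2=F y3=T y4=F
  y1=F y2=T y3=F y4=F
  y1=F y2=T y3=F y4=T
  y1=T y2=F y3=T y4=F
  y1=T y2=T y3=F y4=T
That's 6 in total.

6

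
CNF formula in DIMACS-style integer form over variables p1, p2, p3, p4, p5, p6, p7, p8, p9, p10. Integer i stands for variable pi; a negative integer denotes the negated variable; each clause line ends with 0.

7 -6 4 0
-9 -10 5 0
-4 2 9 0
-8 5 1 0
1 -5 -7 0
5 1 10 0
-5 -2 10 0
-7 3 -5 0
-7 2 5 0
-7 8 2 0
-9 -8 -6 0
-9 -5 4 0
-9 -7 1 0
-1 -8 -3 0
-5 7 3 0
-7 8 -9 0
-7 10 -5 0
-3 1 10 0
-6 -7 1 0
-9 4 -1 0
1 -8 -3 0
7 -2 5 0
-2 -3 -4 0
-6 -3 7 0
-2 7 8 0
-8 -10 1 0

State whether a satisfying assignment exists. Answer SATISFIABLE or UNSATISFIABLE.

Pure literal: p6 appears only negated; assign p6 = False.
Try p1 = False.
For the remaining variables, p2 = False, p3 = False, p4 = False, p5 = False, p7 = False, p8 = False, p9 = False, p10 = True works.
So p1=False, p2=False, p3=False, p4=False, p5=False, p6=False, p7=False, p8=False, p9=False, p10=True is a satisfying assignment.

SATISFIABLE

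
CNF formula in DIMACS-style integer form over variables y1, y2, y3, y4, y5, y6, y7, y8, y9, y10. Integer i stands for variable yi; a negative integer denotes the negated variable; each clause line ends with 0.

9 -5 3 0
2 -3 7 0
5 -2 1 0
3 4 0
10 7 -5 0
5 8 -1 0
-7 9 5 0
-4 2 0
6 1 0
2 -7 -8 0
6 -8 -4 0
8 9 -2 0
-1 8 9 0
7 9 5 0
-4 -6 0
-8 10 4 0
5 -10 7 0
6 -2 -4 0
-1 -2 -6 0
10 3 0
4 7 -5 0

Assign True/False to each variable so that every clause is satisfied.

y1 = True, y2 = False, y3 = True, y4 = False, y5 = True, y6 = False, y7 = True, y8 = False, y9 = True, y10 = False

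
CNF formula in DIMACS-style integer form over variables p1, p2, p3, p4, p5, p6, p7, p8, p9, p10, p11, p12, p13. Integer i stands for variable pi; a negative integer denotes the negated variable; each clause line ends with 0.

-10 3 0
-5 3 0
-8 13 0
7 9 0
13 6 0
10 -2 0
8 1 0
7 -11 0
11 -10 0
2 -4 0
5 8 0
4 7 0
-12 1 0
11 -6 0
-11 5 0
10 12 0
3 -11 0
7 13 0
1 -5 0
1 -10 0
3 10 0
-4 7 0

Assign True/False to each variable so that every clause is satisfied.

p1 occurs only positively in the remaining clauses — set p1 = True.
Pure literal: p3 appears only positively; assign p3 = True.
Set p2 = True and propagate.
  then p10 is forced to True.
  then p11 is forced to True.
  then p7 is forced to True.
  then p5 is forced to True.
For the remaining variables, p4 = False, p6 = True, p8 = True, p9 = True, p12 = False, p13 = True works.

p1=T  p2=T  p3=T  p4=F  p5=T  p6=T  p7=T  p8=T  p9=T  p10=T  p11=T  p12=F  p13=T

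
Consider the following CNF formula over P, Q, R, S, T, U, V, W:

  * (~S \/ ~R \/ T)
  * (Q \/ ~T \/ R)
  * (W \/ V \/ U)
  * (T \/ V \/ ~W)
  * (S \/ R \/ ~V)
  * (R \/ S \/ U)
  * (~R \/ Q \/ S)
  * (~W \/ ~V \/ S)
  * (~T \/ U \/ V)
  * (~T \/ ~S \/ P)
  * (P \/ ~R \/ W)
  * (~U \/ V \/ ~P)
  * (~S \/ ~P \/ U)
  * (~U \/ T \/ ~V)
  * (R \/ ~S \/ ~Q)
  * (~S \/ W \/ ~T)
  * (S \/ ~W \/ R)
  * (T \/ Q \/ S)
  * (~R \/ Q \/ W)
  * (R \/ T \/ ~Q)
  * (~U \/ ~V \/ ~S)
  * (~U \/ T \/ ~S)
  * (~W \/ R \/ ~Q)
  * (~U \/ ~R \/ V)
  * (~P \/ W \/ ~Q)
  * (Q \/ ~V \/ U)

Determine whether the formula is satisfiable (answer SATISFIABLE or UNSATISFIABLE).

Try P = False.
Set Q = True and propagate.
The remaining clauses are satisfied by R = False, S = False, T = True, U = True, V = False, W = False.
Every clause has at least one true literal under this assignment.
So P=F, Q=T, R=F, S=F, T=T, U=T, V=F, W=F is a satisfying assignment.

SATISFIABLE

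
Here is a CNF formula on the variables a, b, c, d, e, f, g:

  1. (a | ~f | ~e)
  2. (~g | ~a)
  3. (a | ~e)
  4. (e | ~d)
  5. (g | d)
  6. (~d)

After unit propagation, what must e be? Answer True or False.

Unit clause (~d) sets d = False.
In (g | d), d is now false; g must hold, so g = True.
In (~a | ~g), ~g is now false; ~a must hold, so a = False.
(a | ~e) with a = False leaves only ~e, so e = False.

False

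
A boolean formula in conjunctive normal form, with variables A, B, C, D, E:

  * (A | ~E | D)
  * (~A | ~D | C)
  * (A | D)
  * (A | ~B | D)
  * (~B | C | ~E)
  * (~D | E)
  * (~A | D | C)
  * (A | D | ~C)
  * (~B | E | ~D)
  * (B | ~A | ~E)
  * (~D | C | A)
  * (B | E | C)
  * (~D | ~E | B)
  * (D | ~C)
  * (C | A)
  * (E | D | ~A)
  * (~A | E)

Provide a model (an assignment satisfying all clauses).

A = False, B = True, C = True, D = True, E = True

Try A = False.
  then D is forced to True.
  then E is forced to True.
  then C is forced to True.
  then B is forced to True.
Check each clause:
  1. (D | ~E | A) — D is true.
  2. (C | ~A | ~D) — C is true.
  3. (A | D) — D is true.
  4. (~B | A | D) — D is true.
  5. (~B | ~E | C) — C is true.
  6. (~D | E) — E is true.
  7. (D | ~A | C) — C is true.
  8. (~C | D | A) — D is true.
  9. (~D | E | ~B) — E is true.
  10. (~E | ~A | B) — B is true.
  11. (A | ~D | C) — C is true.
  12. (E | B | C) — B is true.
  13. (B | ~D | ~E) — B is true.
  14. (D | ~C) — D is true.
  15. (C | A) — C is true.
  16. (~A | D | E) — D is true.
  17. (E | ~A) — E is true.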